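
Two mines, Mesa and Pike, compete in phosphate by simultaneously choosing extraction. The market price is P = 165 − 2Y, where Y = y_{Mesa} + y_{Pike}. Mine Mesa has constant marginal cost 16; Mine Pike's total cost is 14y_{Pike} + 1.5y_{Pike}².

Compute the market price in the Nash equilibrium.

Mine Mesa's profit: π = y_{Mesa}(165 − 2(y_{Mesa} + y_{Pike})) − 16y_{Mesa}.
∂π/∂y_{Mesa} = 149 − 4y_{Mesa} − 2y_{Pike} = 0, so y_{Mesa} = 37.25 − 0.5y_{Pike}.
For Pike: ∂π/∂y_{Pike} = 151 − 7y_{Pike} − 2y_{Mesa} = 0 ⇒ y_{Pike} = 151/7 − (2/7)y_{Mesa}.
Substituting the second reaction function into the first: y_{Mesa} = 37.25 − 0.5(151/7 − (2/7)y_{Mesa}), which gives (6/7)y_{Mesa} = 741/28 ⇒ y_{Mesa} = 30.875.
Then y_{Pike} = 151/7 − (2/7)·30.875 = 12.75.
Equilibrium price: P = 165 − 2·43.625 = 77.75.

77.75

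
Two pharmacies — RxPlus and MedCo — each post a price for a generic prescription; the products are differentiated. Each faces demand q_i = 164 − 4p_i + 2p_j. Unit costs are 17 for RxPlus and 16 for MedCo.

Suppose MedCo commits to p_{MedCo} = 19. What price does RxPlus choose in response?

33.75

RxPlus's profit: π = (p_{RxPlus} − 17)(164 − 4p_{RxPlus} + 2p_{MedCo}).
∂π/∂p_{RxPlus} = 232 − 8p_{RxPlus} + 2p_{MedCo} = 0 ⇒ p_{RxPlus} = 29 + 0.25p_{MedCo}.
At p_{MedCo} = 19: p_{RxPlus} = 29 + 0.25·19 = 33.75.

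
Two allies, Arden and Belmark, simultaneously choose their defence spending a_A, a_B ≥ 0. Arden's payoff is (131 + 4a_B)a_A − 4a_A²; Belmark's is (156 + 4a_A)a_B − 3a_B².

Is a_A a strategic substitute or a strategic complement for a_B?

Expanding Arden's payoff: 131a_A + 4a_Ba_A − 4a_A².
∂π/∂a_A = 131 + 4a_B − 8a_A = 0, so a_A = 16.375 + 0.5a_B.
The best-response slope da_A/da_B = 0.5 > 0: the reaction function is upward-sloping, so the choices are strategic complements.

strategic complements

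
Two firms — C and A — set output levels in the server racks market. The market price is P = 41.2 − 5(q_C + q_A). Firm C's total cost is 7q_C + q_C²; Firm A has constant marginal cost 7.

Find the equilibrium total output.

Firm C's profit: π = q_C(41.2 − 5(q_C + q_A)) − 7q_C − q_C².
∂π/∂q_C = 34.2 − 12q_C − 5q_A = 0, so q_C = 2.85 − (5/12)q_A.
For A: ∂π/∂q_A = 34.2 − 10q_A − 5q_C = 0 ⇒ q_A = 3.42 − 0.5q_C.
Plugging q_A into C's best response: q_C = 2.85 − (5/12)(3.42 − 0.5q_C) ⇒ (19/24)q_C = 1.425, so q_C = 1.8.
Then q_A = 3.42 − 0.5·1.8 = 2.52.
Total output: 1.8 + 2.52 = 4.32.

4.32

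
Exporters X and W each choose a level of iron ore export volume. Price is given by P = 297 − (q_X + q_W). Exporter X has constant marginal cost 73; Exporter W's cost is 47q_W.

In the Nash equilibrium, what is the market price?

Exporter X's profit: π = q_X(297 − (q_X + q_W)) − 73q_X.
∂π/∂q_X = 224 − 2q_X − q_W = 0, so q_X = 112 − 0.5q_W.
By the same steps for W: q_W = 125 − 0.5q_X.
Solving the two reaction functions simultaneously: (1 − (−0.5)(−0.5))q_X = 112 − 0.5·125, so 0.75q_X = 49.5 and q_X = 66.
Then q_W = 125 − 0.5·66 = 92.
Equilibrium price: P = 297 − 158 = 139.

139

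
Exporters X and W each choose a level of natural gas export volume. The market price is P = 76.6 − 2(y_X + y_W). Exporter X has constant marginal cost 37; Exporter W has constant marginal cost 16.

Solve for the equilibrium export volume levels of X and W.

3.1, 13.6

Exporter X's profit: π = y_X(76.6 − 2(y_X + y_W)) − 37y_X.
∂π/∂y_X = 39.6 − 4y_X − 2y_W = 0, so y_X = 9.9 − 0.5y_W.
By the same steps for W: y_W = 15.15 − 0.5y_X.
Solving the two reaction functions simultaneously: (1 − (−0.5)(−0.5))y_X = 9.9 − 0.5·15.15, so 0.75y_X = 2.325 and y_X = 3.1.
Then y_W = 15.15 − 0.5·3.1 = 13.6.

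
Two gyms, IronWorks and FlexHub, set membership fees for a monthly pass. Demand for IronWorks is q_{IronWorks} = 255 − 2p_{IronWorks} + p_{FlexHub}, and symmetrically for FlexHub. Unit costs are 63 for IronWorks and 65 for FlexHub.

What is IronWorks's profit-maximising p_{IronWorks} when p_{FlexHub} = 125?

IronWorks's profit: π = (p_{IronWorks} − 63)(255 − 2p_{IronWorks} + p_{FlexHub}).
∂π/∂p_{IronWorks} = 381 − 4p_{IronWorks} + p_{FlexHub} = 0 ⇒ p_{IronWorks} = 95.25 + 0.25p_{FlexHub}.
At p_{FlexHub} = 125: p_{IronWorks} = 95.25 + 0.25·125 = 126.5.

126.5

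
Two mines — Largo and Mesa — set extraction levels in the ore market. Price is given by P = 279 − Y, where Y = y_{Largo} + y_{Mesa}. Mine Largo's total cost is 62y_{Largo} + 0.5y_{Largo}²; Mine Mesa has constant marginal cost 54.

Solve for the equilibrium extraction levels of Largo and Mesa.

Mine Largo's profit: π = y_{Largo}(279 − (y_{Largo} + y_{Mesa})) − 62y_{Largo} − 0.5y_{Largo}².
∂π/∂y_{Largo} = 217 − 3y_{Largo} − y_{Mesa} = 0, so y_{Largo} = 217/3 − (1/3)y_{Mesa}.
For Mesa: ∂π/∂y_{Mesa} = 225 − 2y_{Mesa} − y_{Largo} = 0 ⇒ y_{Mesa} = 112.5 − 0.5y_{Largo}.
Solving the two reaction functions simultaneously: (1 − (−1/3)(−0.5))y_{Largo} = 217/3 − (1/3)·112.5, so (5/6)y_{Largo} = 209/6 and y_{Largo} = 41.8.
Then y_{Mesa} = 112.5 − 0.5·41.8 = 91.6.

41.8, 91.6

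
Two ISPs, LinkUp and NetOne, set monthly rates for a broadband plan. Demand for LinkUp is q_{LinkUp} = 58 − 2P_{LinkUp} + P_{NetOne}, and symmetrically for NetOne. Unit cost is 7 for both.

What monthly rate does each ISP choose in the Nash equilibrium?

24

LinkUp's profit: π = (P_{LinkUp} − 7)(58 − 2P_{LinkUp} + P_{NetOne}).
∂π/∂P_{LinkUp} = 72 − 4P_{LinkUp} + P_{NetOne} = 0 ⇒ P_{LinkUp} = 18 + 0.25P_{NetOne}.
By symmetry P_{NetOne} = P_{LinkUp}; substituting into the reaction function, 0.75P_{LinkUp} = 18 and P_{LinkUp} = 24.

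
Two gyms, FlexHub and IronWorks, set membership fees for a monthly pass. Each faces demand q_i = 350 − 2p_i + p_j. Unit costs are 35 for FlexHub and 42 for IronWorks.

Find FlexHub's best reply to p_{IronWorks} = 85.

126.25

FlexHub's profit: π = (p_{FlexHub} − 35)(350 − 2p_{FlexHub} + p_{IronWorks}).
∂π/∂p_{FlexHub} = 420 − 4p_{FlexHub} + p_{IronWorks} = 0 ⇒ p_{FlexHub} = 105 + 0.25p_{IronWorks}.
At p_{IronWorks} = 85: p_{FlexHub} = 105 + 0.25·85 = 126.25.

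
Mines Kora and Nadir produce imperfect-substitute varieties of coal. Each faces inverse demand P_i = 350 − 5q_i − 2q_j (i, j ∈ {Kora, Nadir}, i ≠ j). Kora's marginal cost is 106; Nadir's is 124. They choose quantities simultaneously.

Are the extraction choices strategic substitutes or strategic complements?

strategic substitutes

Mine Kora's profit: π = q_{Kora}(350 − 5q_{Kora} − 2q_{Nadir}) − 106q_{Kora}.
∂π/∂q_{Kora} = 244 − 10q_{Kora} − 2q_{Nadir} = 0 ⇒ q_{Kora} = 24.4 − 0.2q_{Nadir}.
The best-response slope dq_{Kora}/dq_{Nadir} = −0.2 < 0: the reaction function is downward-sloping, so the choices are strategic substitutes.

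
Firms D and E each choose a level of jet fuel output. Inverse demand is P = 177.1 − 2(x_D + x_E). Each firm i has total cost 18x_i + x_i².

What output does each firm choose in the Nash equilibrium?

19.8875

Firm D's profit: π = x_D(177.1 − 2(x_D + x_E)) − 18x_D − x_D².
∂π/∂x_D = 159.1 − 6x_D − 2x_E = 0, so x_D = 1591/60 − (1/3)x_E.
Setting x_D = x_E in the reaction function: x_D = 1591/60 − (1/3)x_D, so x_D = (1591/60) / (4/3) = 19.8875.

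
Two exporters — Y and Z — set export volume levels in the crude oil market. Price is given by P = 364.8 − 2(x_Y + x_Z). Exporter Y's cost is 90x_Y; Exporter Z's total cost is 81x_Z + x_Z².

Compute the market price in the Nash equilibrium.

198.12

Exporter Y's profit: π = x_Y(364.8 − 2(x_Y + x_Z)) − 90x_Y.
∂π/∂x_Y = 274.8 − 4x_Y − 2x_Z = 0, so x_Y = 68.7 − 0.5x_Z.
For Z: ∂π/∂x_Z = 283.8 − 6x_Z − 2x_Y = 0 ⇒ x_Z = 47.3 − (1/3)x_Y.
Plugging x_Z into Y's best response: x_Y = 68.7 − 0.5(47.3 − (1/3)x_Y) ⇒ (5/6)x_Y = 45.05, so x_Y = 54.06.
Then x_Z = 47.3 − (1/3)·54.06 = 29.28.
Equilibrium price: P = 364.8 − 2·83.34 = 198.12.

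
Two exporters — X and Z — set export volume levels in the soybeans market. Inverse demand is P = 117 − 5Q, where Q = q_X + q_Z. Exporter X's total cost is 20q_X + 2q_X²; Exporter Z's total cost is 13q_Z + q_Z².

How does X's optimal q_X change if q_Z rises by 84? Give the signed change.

Exporter X's profit: π = q_X(117 − 5(q_X + q_Z)) − 20q_X − 2q_X².
∂π/∂q_X = 97 − 14q_X − 5q_Z = 0, so q_X = 97/14 − (5/14)q_Z.
The reaction-function slope is −5/14, so an 84-unit rise in q_Z moves q_X by −5/14 × 84 = −30. X's best response falls — the actions are strategic substitutes.

-30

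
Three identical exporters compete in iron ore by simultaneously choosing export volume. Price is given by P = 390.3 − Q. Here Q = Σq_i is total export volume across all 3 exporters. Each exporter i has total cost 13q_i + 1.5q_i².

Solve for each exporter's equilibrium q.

53.9

A representative exporter's profit is π_i = q_i(390.3 − Q) − 13q_i − 1.5q_i², with Q = q_i + Σ_{j≠i} q_j.
First-order condition: 377.3 − 5q_i − Σ_{j≠i} q_j = 0.
In a symmetric equilibrium every exporter chooses the same q, so Σ_{j≠i} q_j = 2q. The condition becomes 377.3 − 7q = 0, giving q = 377.3/7 = 53.9.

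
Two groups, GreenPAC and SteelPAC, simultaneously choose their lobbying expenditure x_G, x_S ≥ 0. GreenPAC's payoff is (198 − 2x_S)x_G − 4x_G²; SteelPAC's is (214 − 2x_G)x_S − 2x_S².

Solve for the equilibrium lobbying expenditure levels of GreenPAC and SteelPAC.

13, 47

Expanding GreenPAC's payoff: 198x_G − 2x_Sx_G − 4x_G².
∂π/∂x_G = 198 − 2x_S − 8x_G = 0, so x_G = 24.75 − 0.25x_S.
Likewise for SteelPAC: x_S = 53.5 − 0.5x_G.
Substituting the second reaction function into the first: x_G = 24.75 − 0.25(53.5 − 0.5x_G), which gives 0.875x_G = 11.375 ⇒ x_G = 13.
Then x_S = 53.5 − 0.5·13 = 47.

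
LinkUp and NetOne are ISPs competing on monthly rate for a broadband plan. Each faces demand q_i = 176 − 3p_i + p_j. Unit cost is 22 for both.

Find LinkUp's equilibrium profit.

2090.88

LinkUp's profit: π = (p_{LinkUp} − 22)(176 − 3p_{LinkUp} + p_{NetOne}).
∂π/∂p_{LinkUp} = 242 − 6p_{LinkUp} + p_{NetOne} = 0 ⇒ p_{LinkUp} = 121/3 + (1/6)p_{NetOne}.
The game is symmetric, so in equilibrium p_{NetOne} = p_{LinkUp}: the reaction function gives (5/6)p_{LinkUp} = 121/3, hence p_{LinkUp} = 48.4.
q_{LinkUp} = 176 − 3·48.4 + 48.4 = 79.2.
Profit = (48.4 − 22)·79.2 = 2090.88.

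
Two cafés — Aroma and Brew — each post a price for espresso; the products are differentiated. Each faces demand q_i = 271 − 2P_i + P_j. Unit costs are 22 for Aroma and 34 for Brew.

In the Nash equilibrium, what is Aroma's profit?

14314.32

Aroma's profit: π = (P_{Aroma} − 22)(271 − 2P_{Aroma} + P_{Brew}).
∂π/∂P_{Aroma} = 315 − 4P_{Aroma} + P_{Brew} = 0 ⇒ P_{Aroma} = 78.75 + 0.25P_{Brew}.
Similarly P_{Brew} = 84.75 + 0.25P_{Aroma}.
Plugging P_{Brew} into Aroma's best response: P_{Aroma} = 78.75 + 0.25(84.75 + 0.25P_{Aroma}) ⇒ 0.9375P_{Aroma} = 99.9375, so P_{Aroma} = 106.6.
Then P_{Brew} = 84.75 + 0.25·106.6 = 111.4.
q_{Aroma} = 271 − 2·106.6 + 111.4 = 169.2.
Profit = (106.6 − 22)·169.2 = 14314.32.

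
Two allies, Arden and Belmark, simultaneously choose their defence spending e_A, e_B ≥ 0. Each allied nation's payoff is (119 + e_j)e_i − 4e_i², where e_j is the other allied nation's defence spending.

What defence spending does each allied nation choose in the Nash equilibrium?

Arden's payoff is (119 + e_B)e_A − 4e_A².
∂π/∂e_A = 119 + e_B − 8e_A = 0, so e_A = 14.875 + 0.125e_B.
Setting e_A = e_B in the reaction function: e_A = 14.875 + 0.125e_A, so e_A = 14.875 / 0.875 = 17.

17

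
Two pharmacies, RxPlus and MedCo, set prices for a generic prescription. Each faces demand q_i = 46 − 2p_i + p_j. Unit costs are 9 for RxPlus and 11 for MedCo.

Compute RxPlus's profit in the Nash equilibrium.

RxPlus's profit: π = (p_{RxPlus} − 9)(46 − 2p_{RxPlus} + p_{MedCo}).
∂π/∂p_{RxPlus} = 64 − 4p_{RxPlus} + p_{MedCo} = 0 ⇒ p_{RxPlus} = 16 + 0.25p_{MedCo}.
Similarly p_{MedCo} = 17 + 0.25p_{RxPlus}.
Plugging p_{MedCo} into RxPlus's best response: p_{RxPlus} = 16 + 0.25(17 + 0.25p_{RxPlus}) ⇒ 0.9375p_{RxPlus} = 20.25, so p_{RxPlus} = 21.6.
Then p_{MedCo} = 17 + 0.25·21.6 = 22.4.
q_{RxPlus} = 46 − 2·21.6 + 22.4 = 25.2.
Profit = (21.6 − 9)·25.2 = 317.52.

317.52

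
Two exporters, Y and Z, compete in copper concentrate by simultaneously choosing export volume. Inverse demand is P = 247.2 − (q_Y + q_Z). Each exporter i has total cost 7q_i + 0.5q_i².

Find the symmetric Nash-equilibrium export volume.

60.05

Exporter Y's profit: π = q_Y(247.2 − (q_Y + q_Z)) − 7q_Y − 0.5q_Y².
∂π/∂q_Y = 240.2 − 3q_Y − q_Z = 0, so q_Y = 1201/15 − (1/3)q_Z.
Setting q_Y = q_Z in the reaction function: q_Y = 1201/15 − (1/3)q_Y, so q_Y = (1201/15) / (4/3) = 60.05.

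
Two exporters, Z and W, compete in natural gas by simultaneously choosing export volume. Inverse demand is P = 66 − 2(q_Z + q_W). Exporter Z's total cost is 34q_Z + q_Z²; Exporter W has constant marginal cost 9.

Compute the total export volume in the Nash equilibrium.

14.6

Exporter Z's profit: π = q_Z(66 − 2(q_Z + q_W)) − 34q_Z − q_Z².
∂π/∂q_Z = 32 − 6q_Z − 2q_W = 0, so q_Z = 16/3 − (1/3)q_W.
For W: ∂π/∂q_W = 57 − 4q_W − 2q_Z = 0 ⇒ q_W = 14.25 − 0.5q_Z.
Solving the two reaction functions simultaneously: (1 − (−1/3)(−0.5))q_Z = 16/3 − (1/3)·14.25, so (5/6)q_Z = 7/12 and q_Z = 0.7.
Then q_W = 14.25 − 0.5·0.7 = 13.9.
Total export volume: 0.7 + 13.9 = 14.6.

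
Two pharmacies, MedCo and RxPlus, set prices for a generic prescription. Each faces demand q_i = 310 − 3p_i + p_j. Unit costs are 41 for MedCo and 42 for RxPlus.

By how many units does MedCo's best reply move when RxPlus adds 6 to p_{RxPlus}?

MedCo's profit: π = (p_{MedCo} − 41)(310 − 3p_{MedCo} + p_{RxPlus}).
∂π/∂p_{MedCo} = 433 − 6p_{MedCo} + p_{RxPlus} = 0 ⇒ p_{MedCo} = 433/6 + (1/6)p_{RxPlus}.
The reaction-function slope is 1/6, so a 6-unit rise in p_{RxPlus} moves p_{MedCo} by 1/6 × 6 = 1. MedCo's best response rises — the actions are strategic complements.

1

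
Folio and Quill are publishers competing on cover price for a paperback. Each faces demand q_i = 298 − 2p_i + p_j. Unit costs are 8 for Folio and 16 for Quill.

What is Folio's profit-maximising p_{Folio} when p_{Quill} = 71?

Folio's profit: π = (p_{Folio} − 8)(298 − 2p_{Folio} + p_{Quill}).
∂π/∂p_{Folio} = 314 − 4p_{Folio} + p_{Quill} = 0 ⇒ p_{Folio} = 78.5 + 0.25p_{Quill}.
At p_{Quill} = 71: p_{Folio} = 78.5 + 0.25·71 = 96.25.

96.25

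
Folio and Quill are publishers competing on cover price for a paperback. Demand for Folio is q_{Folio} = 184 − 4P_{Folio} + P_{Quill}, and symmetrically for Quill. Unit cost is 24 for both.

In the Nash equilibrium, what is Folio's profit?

Folio's profit: π = (P_{Folio} − 24)(184 − 4P_{Folio} + P_{Quill}).
∂π/∂P_{Folio} = 280 − 8P_{Folio} + P_{Quill} = 0 ⇒ P_{Folio} = 35 + 0.125P_{Quill}.
By symmetry P_{Quill} = P_{Folio}; substituting into the reaction function, 0.875P_{Folio} = 35 and P_{Folio} = 40.
q_{Folio} = 184 − 4·40 + 40 = 64.
Profit = (40 − 24)·64 = 1024.

1024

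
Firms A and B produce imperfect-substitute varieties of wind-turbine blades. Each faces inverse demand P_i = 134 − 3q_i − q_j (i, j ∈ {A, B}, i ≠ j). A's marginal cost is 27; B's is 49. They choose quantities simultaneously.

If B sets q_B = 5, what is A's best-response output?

17

Firm A's profit: π = q_A(134 − 3q_A − q_B) − 27q_A.
∂π/∂q_A = 107 − 6q_A − q_B = 0 ⇒ q_A = 107/6 − (1/6)q_B.
At q_B = 5: q_A = 107/6 − (1/6)·5 = 17.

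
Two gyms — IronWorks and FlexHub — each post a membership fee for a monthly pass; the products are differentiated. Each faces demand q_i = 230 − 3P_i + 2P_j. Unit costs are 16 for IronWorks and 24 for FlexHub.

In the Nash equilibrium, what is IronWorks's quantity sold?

IronWorks's profit: π = (P_{IronWorks} − 16)(230 − 3P_{IronWorks} + 2P_{FlexHub}).
∂π/∂P_{IronWorks} = 278 − 6P_{IronWorks} + 2P_{FlexHub} = 0 ⇒ P_{IronWorks} = 139/3 + (1/3)P_{FlexHub}.
Similarly P_{FlexHub} = 151/3 + (1/3)P_{IronWorks}.
Plugging P_{FlexHub} into IronWorks's best response: P_{IronWorks} = 139/3 + (1/3)(151/3 + (1/3)P_{IronWorks}) ⇒ (8/9)P_{IronWorks} = 568/9, so P_{IronWorks} = 71.
Then P_{FlexHub} = 151/3 + (1/3)·71 = 74.
q_{IronWorks} = 230 − 3·71 + 2·74 = 165.

165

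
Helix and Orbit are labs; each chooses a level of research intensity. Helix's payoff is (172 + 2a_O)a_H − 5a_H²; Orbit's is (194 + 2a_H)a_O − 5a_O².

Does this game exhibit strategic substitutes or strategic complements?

Expanding Helix's payoff: 172a_H + 2a_Oa_H − 5a_H².
∂π/∂a_H = 172 + 2a_O − 10a_H = 0, so a_H = 17.2 + 0.2a_O.
The best-response slope da_H/da_O = 0.2 > 0: the reaction function is upward-sloping, so the choices are strategic complements.

strategic complements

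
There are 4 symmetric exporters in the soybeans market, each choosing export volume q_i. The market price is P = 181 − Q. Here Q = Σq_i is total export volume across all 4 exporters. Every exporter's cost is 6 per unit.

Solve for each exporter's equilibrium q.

35

A representative exporter's profit is π_i = q_i(181 − Q) − 6q_i, with Q = q_i + Σ_{j≠i} q_j.
First-order condition: 175 − 2q_i − Σ_{j≠i} q_j = 0.
Imposing symmetry (q_j = q for all j) turns Σ_{j≠i} q_j into 3q, so 175 = 5q and q = 35.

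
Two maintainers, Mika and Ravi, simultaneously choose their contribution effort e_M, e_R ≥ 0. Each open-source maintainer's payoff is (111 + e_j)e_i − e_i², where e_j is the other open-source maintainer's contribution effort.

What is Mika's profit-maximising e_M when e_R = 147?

Mika's payoff is (111 + e_R)e_M − e_M².
∂π/∂e_M = 111 + e_R − 2e_M = 0, so e_M = 55.5 + 0.5e_R.
At e_R = 147: e_M = 55.5 + 0.5·147 = 129.

129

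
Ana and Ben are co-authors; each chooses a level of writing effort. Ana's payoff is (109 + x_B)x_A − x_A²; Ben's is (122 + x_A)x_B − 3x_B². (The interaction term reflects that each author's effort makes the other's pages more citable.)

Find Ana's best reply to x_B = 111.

Expanding Ana's payoff: 109x_A + x_Bx_A − x_A².
∂π/∂x_A = 109 + x_B − 2x_A = 0, so x_A = 54.5 + 0.5x_B.
At x_B = 111: x_A = 54.5 + 0.5·111 = 110.

110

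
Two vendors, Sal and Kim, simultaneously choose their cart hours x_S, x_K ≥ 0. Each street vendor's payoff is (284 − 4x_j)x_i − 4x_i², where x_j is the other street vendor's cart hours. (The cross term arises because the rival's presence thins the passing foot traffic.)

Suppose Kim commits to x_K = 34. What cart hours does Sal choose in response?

Sal's payoff is (284 − 4x_K)x_S − 4x_S².
∂π/∂x_S = 284 − 4x_K − 8x_S = 0, so x_S = 35.5 − 0.5x_K.
At x_K = 34: x_S = 35.5 − 0.5·34 = 18.5.

18.5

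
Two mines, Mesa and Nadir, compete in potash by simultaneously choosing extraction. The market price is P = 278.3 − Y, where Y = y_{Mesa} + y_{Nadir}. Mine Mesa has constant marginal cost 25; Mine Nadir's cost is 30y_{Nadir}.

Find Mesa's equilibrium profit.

Mine Mesa's profit: π = y_{Mesa}(278.3 − (y_{Mesa} + y_{Nadir})) − 25y_{Mesa}.
∂π/∂y_{Mesa} = 253.3 − 2y_{Mesa} − y_{Nadir} = 0, so y_{Mesa} = 126.65 − 0.5y_{Nadir}.
By the same steps for Nadir: y_{Nadir} = 124.15 − 0.5y_{Mesa}.
Solving the two reaction functions simultaneously: (1 − (−0.5)(−0.5))y_{Mesa} = 126.65 − 0.5·124.15, so 0.75y_{Mesa} = 64.575 and y_{Mesa} = 86.1.
Then y_{Nadir} = 124.15 − 0.5·86.1 = 81.1.
Price P = 278.3 − 167.2 = 111.1.
Mesa's profit: (111.1 − 25)·86.1 = 7413.21.

7413.21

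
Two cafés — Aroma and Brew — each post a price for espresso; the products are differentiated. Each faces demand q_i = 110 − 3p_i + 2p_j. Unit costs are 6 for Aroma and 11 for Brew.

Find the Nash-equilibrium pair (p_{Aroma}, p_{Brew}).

Aroma's profit: π = (p_{Aroma} − 6)(110 − 3p_{Aroma} + 2p_{Brew}).
∂π/∂p_{Aroma} = 128 − 6p_{Aroma} + 2p_{Brew} = 0 ⇒ p_{Aroma} = 64/3 + (1/3)p_{Brew}.
Similarly p_{Brew} = 143/6 + (1/3)p_{Aroma}.
Solving the two reaction functions simultaneously: (1 − (1/3)(1/3))p_{Aroma} = 64/3 + (1/3)·(143/6), so (8/9)p_{Aroma} = 527/18 and p_{Aroma} = 32.9375.
Then p_{Brew} = 143/6 + (1/3)·32.9375 = 34.8125.

32.9375, 34.8125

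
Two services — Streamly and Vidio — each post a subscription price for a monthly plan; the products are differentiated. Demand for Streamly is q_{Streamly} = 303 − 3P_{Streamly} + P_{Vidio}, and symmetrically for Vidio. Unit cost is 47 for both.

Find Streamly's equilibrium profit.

5241.72

Streamly's profit: π = (P_{Streamly} − 47)(303 − 3P_{Streamly} + P_{Vidio}).
∂π/∂P_{Streamly} = 444 − 6P_{Streamly} + P_{Vidio} = 0 ⇒ P_{Streamly} = 74 + (1/6)P_{Vidio}.
Setting P_{Streamly} = P_{Vidio} in the reaction function: P_{Streamly} = 74 + (1/6)P_{Streamly}, so P_{Streamly} = 74 / (5/6) = 88.8.
q_{Streamly} = 303 − 3·88.8 + 88.8 = 125.4.
Profit = (88.8 − 47)·125.4 = 5241.72.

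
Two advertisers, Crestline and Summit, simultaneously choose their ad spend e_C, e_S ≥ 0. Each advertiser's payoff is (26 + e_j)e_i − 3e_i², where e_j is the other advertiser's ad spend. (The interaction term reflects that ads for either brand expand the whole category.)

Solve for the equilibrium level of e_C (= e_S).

5.2

Crestline's payoff is (26 + e_S)e_C − 3e_C².
∂π/∂e_C = 26 + e_S − 6e_C = 0, so e_C = 13/3 + (1/6)e_S.
Setting e_C = e_S in the reaction function: e_C = 13/3 + (1/6)e_C, so e_C = (13/3) / (5/6) = 5.2.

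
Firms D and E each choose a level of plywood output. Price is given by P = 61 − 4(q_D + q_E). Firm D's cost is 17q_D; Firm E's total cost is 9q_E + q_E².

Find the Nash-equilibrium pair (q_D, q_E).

3.625, 3.75

Firm D's profit: π = q_D(61 − 4(q_D + q_E)) − 17q_D.
∂π/∂q_D = 44 − 8q_D − 4q_E = 0, so q_D = 5.5 − 0.5q_E.
For E: ∂π/∂q_E = 52 − 10q_E − 4q_D = 0 ⇒ q_E = 5.2 − 0.4q_D.
Solving the two reaction functions simultaneously: (1 − (−0.5)(−0.4))q_D = 5.5 − 0.5·5.2, so 0.8q_D = 2.9 and q_D = 3.625.
Then q_E = 5.2 − 0.4·3.625 = 3.75.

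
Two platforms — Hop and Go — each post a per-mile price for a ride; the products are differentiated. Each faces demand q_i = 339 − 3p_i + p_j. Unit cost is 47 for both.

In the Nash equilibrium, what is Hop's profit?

Hop's profit: π = (p_{Hop} − 47)(339 − 3p_{Hop} + p_{Go}).
∂π/∂p_{Hop} = 480 − 6p_{Hop} + p_{Go} = 0 ⇒ p_{Hop} = 80 + (1/6)p_{Go}.
The game is symmetric, so in equilibrium p_{Go} = p_{Hop}: the reaction function gives (5/6)p_{Hop} = 80, hence p_{Hop} = 96.
q_{Hop} = 339 − 3·96 + 96 = 147.
Profit = (96 − 47)·147 = 7203.

7203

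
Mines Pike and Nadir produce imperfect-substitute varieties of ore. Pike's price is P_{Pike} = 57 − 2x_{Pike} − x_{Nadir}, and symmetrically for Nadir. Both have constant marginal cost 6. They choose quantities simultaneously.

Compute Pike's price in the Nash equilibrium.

Mine Pike's profit: π = x_{Pike}(57 − 2x_{Pike} − x_{Nadir}) − 6x_{Pike}.
∂π/∂x_{Pike} = 51 − 4x_{Pike} − x_{Nadir} = 0 ⇒ x_{Pike} = 12.75 − 0.25x_{Nadir}.
The game is symmetric, so in equilibrium x_{Nadir} = x_{Pike}: the reaction function gives 1.25x_{Pike} = 12.75, hence x_{Pike} = 10.2.
P_{Pike} = 57 − 2·10.2 − 10.2 = 26.4.

26.4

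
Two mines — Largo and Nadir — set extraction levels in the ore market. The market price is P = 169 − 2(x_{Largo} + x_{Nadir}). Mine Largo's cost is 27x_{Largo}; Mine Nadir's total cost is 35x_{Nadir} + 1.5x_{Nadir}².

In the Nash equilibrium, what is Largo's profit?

1830.125

Mine Largo's profit: π = x_{Largo}(169 − 2(x_{Largo} + x_{Nadir})) − 27x_{Largo}.
∂π/∂x_{Largo} = 142 − 4x_{Largo} − 2x_{Nadir} = 0, so x_{Largo} = 35.5 − 0.5x_{Nadir}.
For Nadir: ∂π/∂x_{Nadir} = 134 − 7x_{Nadir} − 2x_{Largo} = 0 ⇒ x_{Nadir} = 134/7 − (2/7)x_{Largo}.
Substituting the second reaction function into the first: x_{Largo} = 35.5 − 0.5(134/7 − (2/7)x_{Largo}), which gives (6/7)x_{Largo} = 363/14 ⇒ x_{Largo} = 30.25.
Then x_{Nadir} = 134/7 − (2/7)·30.25 = 10.5.
Price P = 169 − 2·40.75 = 87.5.
Largo's profit: (87.5 − 27)·30.25 = 1830.125.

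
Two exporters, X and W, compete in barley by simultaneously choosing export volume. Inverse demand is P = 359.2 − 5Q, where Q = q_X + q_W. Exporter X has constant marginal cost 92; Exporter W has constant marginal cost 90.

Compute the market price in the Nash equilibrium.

180.4

Exporter X's profit: π = q_X(359.2 − 5(q_X + q_W)) − 92q_X.
∂π/∂q_X = 267.2 − 10q_X − 5q_W = 0, so q_X = 26.72 − 0.5q_W.
By the same steps for W: q_W = 26.92 − 0.5q_X.
Plugging q_W into X's best response: q_X = 26.72 − 0.5(26.92 − 0.5q_X) ⇒ 0.75q_X = 13.26, so q_X = 17.68.
Then q_W = 26.92 − 0.5·17.68 = 18.08.
Equilibrium price: P = 359.2 − 5·35.76 = 180.4.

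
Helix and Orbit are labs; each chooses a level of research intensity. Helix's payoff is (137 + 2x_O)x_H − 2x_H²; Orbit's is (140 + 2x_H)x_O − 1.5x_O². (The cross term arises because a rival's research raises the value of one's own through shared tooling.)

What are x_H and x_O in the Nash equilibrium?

86.375, 104.25

Expanding Helix's payoff: 137x_H + 2x_Ox_H − 2x_H².
∂π/∂x_H = 137 + 2x_O − 4x_H = 0, so x_H = 34.25 + 0.5x_O.
Likewise for Orbit: x_O = 140/3 + (2/3)x_H.
Solving the two reaction functions simultaneously: (1 − (0.5)(2/3))x_H = 34.25 + 0.5·(140/3), so (2/3)x_H = 691/12 and x_H = 86.375.
Then x_O = 140/3 + (2/3)·86.375 = 104.25.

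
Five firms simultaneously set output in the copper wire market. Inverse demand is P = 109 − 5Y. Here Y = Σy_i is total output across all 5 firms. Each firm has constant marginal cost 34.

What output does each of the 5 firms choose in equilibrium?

A representative firm's profit is π_i = y_i(109 − 5Y) − 34y_i, with Y = y_i + Σ_{j≠i} y_j.
First-order condition: 75 − 10y_i − 5Σ_{j≠i} y_j = 0.
In a symmetric equilibrium every firm chooses the same y, so Σ_{j≠i} y_j = 4y. The condition becomes 75 − 30y = 0, giving y = 75/30 = 2.5.

2.5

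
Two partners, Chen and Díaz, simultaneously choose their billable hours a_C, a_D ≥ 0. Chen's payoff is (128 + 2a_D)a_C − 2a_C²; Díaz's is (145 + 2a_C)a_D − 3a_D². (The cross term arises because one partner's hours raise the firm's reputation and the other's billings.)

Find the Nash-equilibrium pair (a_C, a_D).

52.9, 41.8

Expanding Chen's payoff: 128a_C + 2a_Da_C − 2a_C².
∂π/∂a_C = 128 + 2a_D − 4a_C = 0, so a_C = 32 + 0.5a_D.
Likewise for Díaz: a_D = 145/6 + (1/3)a_C.
Plugging a_D into Chen's best response: a_C = 32 + 0.5(145/6 + (1/3)a_C) ⇒ (5/6)a_C = 529/12, so a_C = 52.9.
Then a_D = 145/6 + (1/3)·52.9 = 41.8.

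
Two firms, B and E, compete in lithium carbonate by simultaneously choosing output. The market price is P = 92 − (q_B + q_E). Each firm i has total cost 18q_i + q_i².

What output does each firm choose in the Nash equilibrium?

Firm B's profit: π = q_B(92 − (q_B + q_E)) − 18q_B − q_B².
∂π/∂q_B = 74 − 4q_B − q_E = 0, so q_B = 18.5 − 0.25q_E.
The game is symmetric, so in equilibrium q_E = q_B: the reaction function gives 1.25q_B = 18.5, hence q_B = 14.8.

14.8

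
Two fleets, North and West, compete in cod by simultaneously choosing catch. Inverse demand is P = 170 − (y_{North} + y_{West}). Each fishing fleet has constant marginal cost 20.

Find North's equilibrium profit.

2500

Fishing fleet North's profit: π = y_{North}(170 − (y_{North} + y_{West})) − 20y_{North}.
∂π/∂y_{North} = 150 − 2y_{North} − y_{West} = 0, so y_{North} = 75 − 0.5y_{West}.
The game is symmetric, so in equilibrium y_{West} = y_{North}: the reaction function gives 1.5y_{North} = 75, hence y_{North} = 50.
Price P = 170 − 100 = 70.
North's profit: (70 − 20)·50 = 2500.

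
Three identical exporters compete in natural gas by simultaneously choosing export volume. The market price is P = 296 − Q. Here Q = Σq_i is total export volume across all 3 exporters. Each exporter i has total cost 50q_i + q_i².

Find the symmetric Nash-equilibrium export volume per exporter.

41

A representative exporter's profit is π_i = q_i(296 − Q) − 50q_i − q_i², with Q = q_i + Σ_{j≠i} q_j.
First-order condition: 246 − 4q_i − Σ_{j≠i} q_j = 0.
In a symmetric equilibrium every exporter chooses the same q, so Σ_{j≠i} q_j = 2q. The condition becomes 246 − 6q = 0, giving q = 246/6 = 41.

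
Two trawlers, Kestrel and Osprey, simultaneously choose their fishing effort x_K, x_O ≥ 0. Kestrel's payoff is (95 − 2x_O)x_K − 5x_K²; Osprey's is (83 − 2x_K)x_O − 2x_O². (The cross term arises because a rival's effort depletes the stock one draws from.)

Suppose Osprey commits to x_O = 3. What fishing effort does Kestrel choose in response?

Expanding Kestrel's payoff: 95x_K − 2x_Ox_K − 5x_K².
∂π/∂x_K = 95 − 2x_O − 10x_K = 0, so x_K = 9.5 − 0.2x_O.
At x_O = 3: x_K = 9.5 − 0.2·3 = 8.9.

8.9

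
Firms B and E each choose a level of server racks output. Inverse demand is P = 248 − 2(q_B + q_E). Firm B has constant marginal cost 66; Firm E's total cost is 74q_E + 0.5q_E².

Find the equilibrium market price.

Firm B's profit: π = q_B(248 − 2(q_B + q_E)) − 66q_B.
∂π/∂q_B = 182 − 4q_B − 2q_E = 0, so q_B = 45.5 − 0.5q_E.
For E: ∂π/∂q_E = 174 − 5q_E − 2q_B = 0 ⇒ q_E = 34.8 − 0.4q_B.
Solving the two reaction functions simultaneously: (1 − (−0.5)(−0.4))q_B = 45.5 − 0.5·34.8, so 0.8q_B = 28.1 and q_B = 35.125.
Then q_E = 34.8 − 0.4·35.125 = 20.75.
Equilibrium price: P = 248 − 2·55.875 = 136.25.

136.25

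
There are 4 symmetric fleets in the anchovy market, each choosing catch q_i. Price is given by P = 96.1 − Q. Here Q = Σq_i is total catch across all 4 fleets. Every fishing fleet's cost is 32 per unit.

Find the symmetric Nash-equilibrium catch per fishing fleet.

12.82

A representative fishing fleet's profit is π_i = q_i(96.1 − Q) − 32q_i, with Q = q_i + Σ_{j≠i} q_j.
First-order condition: 64.1 − 2q_i − Σ_{j≠i} q_j = 0.
With identical fishing fleets, set every q_j = q: then 64.1 − 2q − 3q = 0, i.e. q = 64.1/5 = 12.82.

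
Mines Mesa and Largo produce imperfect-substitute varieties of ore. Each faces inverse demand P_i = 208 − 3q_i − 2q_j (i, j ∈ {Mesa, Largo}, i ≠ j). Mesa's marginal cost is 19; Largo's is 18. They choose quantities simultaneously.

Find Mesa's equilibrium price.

89.6875

Mine Mesa's profit: π = q_{Mesa}(208 − 3q_{Mesa} − 2q_{Largo}) − 19q_{Mesa}.
∂π/∂q_{Mesa} = 189 − 6q_{Mesa} − 2q_{Largo} = 0 ⇒ q_{Mesa} = 31.5 − (1/3)q_{Largo}.
Similarly q_{Largo} = 95/3 − (1/3)q_{Mesa}.
Plugging q_{Largo} into Mesa's best response: q_{Mesa} = 31.5 − (1/3)(95/3 − (1/3)q_{Mesa}) ⇒ (8/9)q_{Mesa} = 377/18, so q_{Mesa} = 23.5625.
Then q_{Largo} = 95/3 − (1/3)·23.5625 = 23.8125.
P_{Mesa} = 208 − 3·23.5625 − 2·23.8125 = 89.6875.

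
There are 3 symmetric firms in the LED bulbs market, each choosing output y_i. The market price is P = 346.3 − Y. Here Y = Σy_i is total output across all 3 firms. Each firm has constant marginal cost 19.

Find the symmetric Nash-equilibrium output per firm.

A representative firm's profit is π_i = y_i(346.3 − Y) − 19y_i, with Y = y_i + Σ_{j≠i} y_j.
First-order condition: 327.3 − 2y_i − Σ_{j≠i} y_j = 0.
With identical firms, set every y_j = y: then 327.3 − 2y − 2y = 0, i.e. y = 327.3/4 = 81.825.

81.825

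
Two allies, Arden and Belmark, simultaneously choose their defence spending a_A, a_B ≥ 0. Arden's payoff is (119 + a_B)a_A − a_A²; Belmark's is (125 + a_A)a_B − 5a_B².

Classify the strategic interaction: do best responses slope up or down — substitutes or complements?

strategic complements

Expanding Arden's payoff: 119a_A + a_Ba_A − a_A².
∂π/∂a_A = 119 + a_B − 2a_A = 0, so a_A = 59.5 + 0.5a_B.
The best-response slope da_A/da_B = 0.5 > 0: the reaction function is upward-sloping, so the choices are strategic complements.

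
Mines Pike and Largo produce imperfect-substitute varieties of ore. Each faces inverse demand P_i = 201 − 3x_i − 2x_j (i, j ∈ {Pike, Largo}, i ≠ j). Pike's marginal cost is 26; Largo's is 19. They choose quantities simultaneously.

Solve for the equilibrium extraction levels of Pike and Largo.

21.4375, 23.1875

Mine Pike's profit: π = x_{Pike}(201 − 3x_{Pike} − 2x_{Largo}) − 26x_{Pike}.
∂π/∂x_{Pike} = 175 − 6x_{Pike} − 2x_{Largo} = 0 ⇒ x_{Pike} = 175/6 − (1/3)x_{Largo}.
Similarly x_{Largo} = 91/3 − (1/3)x_{Pike}.
Plugging x_{Largo} into Pike's best response: x_{Pike} = 175/6 − (1/3)(91/3 − (1/3)x_{Pike}) ⇒ (8/9)x_{Pike} = 343/18, so x_{Pike} = 21.4375.
Then x_{Largo} = 91/3 − (1/3)·21.4375 = 23.1875.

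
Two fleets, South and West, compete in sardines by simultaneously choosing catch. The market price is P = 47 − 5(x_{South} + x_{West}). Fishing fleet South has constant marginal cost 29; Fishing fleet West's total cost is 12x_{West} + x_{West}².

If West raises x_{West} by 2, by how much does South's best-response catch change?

Fishing fleet South's profit: π = x_{South}(47 − 5(x_{South} + x_{West})) − 29x_{South}.
∂π/∂x_{South} = 18 − 10x_{South} − 5x_{West} = 0, so x_{South} = 1.8 − 0.5x_{West}.
The reaction-function slope is −0.5, so a 2-unit rise in x_{West} moves x_{South} by −0.5 × 2 = −1. South's best response falls — the actions are strategic substitutes.

-1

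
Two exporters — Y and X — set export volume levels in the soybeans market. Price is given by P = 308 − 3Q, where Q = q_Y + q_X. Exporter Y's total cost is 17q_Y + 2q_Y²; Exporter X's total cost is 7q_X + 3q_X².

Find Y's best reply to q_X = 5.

27.6

Exporter Y's profit: π = q_Y(308 − 3(q_Y + q_X)) − 17q_Y − 2q_Y².
∂π/∂q_Y = 291 − 10q_Y − 3q_X = 0, so q_Y = 29.1 − 0.3q_X.
At q_X = 5: q_Y = 29.1 − 0.3·5 = 27.6.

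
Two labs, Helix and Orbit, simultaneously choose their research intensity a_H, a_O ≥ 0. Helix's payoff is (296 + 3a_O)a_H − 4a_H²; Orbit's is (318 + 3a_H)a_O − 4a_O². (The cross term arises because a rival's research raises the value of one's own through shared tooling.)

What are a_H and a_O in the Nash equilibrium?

Expanding Helix's payoff: 296a_H + 3a_Oa_H − 4a_H².
∂π/∂a_H = 296 + 3a_O − 8a_H = 0, so a_H = 37 + 0.375a_O.
Likewise for Orbit: a_O = 39.75 + 0.375a_H.
Plugging a_O into Helix's best response: a_H = 37 + 0.375(39.75 + 0.375a_H) ⇒ (55/64)a_H = 1661/32, so a_H = 60.4.
Then a_O = 39.75 + 0.375·60.4 = 62.4.

60.4, 62.4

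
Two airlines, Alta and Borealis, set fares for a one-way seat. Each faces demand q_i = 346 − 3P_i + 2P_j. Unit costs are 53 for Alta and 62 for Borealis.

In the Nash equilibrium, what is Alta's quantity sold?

Alta's profit: π = (P_{Alta} − 53)(346 − 3P_{Alta} + 2P_{Borealis}).
∂π/∂P_{Alta} = 505 − 6P_{Alta} + 2P_{Borealis} = 0 ⇒ P_{Alta} = 505/6 + (1/3)P_{Borealis}.
Similarly P_{Borealis} = 266/3 + (1/3)P_{Alta}.
Solving the two reaction functions simultaneously: (1 − (1/3)(1/3))P_{Alta} = 505/6 + (1/3)·(266/3), so (8/9)P_{Alta} = 2047/18 and P_{Alta} = 127.9375.
Then P_{Borealis} = 266/3 + (1/3)·127.9375 = 131.3125.
q_{Alta} = 346 − 3·127.9375 + 2·131.3125 = 224.8125.

224.8125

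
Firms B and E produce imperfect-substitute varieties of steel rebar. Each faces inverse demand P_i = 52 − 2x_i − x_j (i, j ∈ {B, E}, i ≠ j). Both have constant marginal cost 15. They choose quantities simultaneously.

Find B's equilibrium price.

Firm B's profit: π = x_B(52 − 2x_B − x_E) − 15x_B.
∂π/∂x_B = 37 − 4x_B − x_E = 0 ⇒ x_B = 9.25 − 0.25x_E.
By symmetry x_E = x_B; substituting into the reaction function, 1.25x_B = 9.25 and x_B = 7.4.
P_B = 52 − 2·7.4 − 7.4 = 29.8.

29.8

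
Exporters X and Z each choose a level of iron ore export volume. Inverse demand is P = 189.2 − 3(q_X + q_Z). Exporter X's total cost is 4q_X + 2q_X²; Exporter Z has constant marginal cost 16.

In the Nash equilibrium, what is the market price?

Exporter X's profit: π = q_X(189.2 − 3(q_X + q_Z)) − 4q_X − 2q_X².
∂π/∂q_X = 185.2 − 10q_X − 3q_Z = 0, so q_X = 18.52 − 0.3q_Z.
For Z: ∂π/∂q_Z = 173.2 − 6q_Z − 3q_X = 0 ⇒ q_Z = 433/15 − 0.5q_X.
Solving the two reaction functions simultaneously: (1 − (−0.3)(−0.5))q_X = 18.52 − 0.3·(433/15), so 0.85q_X = 9.86 and q_X = 11.6.
Then q_Z = 433/15 − 0.5·11.6 = 346/15.
Equilibrium price: P = 189.2 − 3·(104/3) = 85.2.

85.2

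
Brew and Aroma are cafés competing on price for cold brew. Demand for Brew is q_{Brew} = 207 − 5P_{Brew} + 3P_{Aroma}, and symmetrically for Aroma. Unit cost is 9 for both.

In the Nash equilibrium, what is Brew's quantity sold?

135

Brew's profit: π = (P_{Brew} − 9)(207 − 5P_{Brew} + 3P_{Aroma}).
∂π/∂P_{Brew} = 252 − 10P_{Brew} + 3P_{Aroma} = 0 ⇒ P_{Brew} = 25.2 + 0.3P_{Aroma}.
By symmetry P_{Aroma} = P_{Brew}; substituting into the reaction function, 0.7P_{Brew} = 25.2 and P_{Brew} = 36.
q_{Brew} = 207 − 5·36 + 3·36 = 135.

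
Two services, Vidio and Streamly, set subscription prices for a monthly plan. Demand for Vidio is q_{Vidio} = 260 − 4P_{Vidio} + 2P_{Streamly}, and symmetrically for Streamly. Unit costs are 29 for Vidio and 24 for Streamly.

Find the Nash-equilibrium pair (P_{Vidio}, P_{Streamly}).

62, 60

Vidio's profit: π = (P_{Vidio} − 29)(260 − 4P_{Vidio} + 2P_{Streamly}).
∂π/∂P_{Vidio} = 376 − 8P_{Vidio} + 2P_{Streamly} = 0 ⇒ P_{Vidio} = 47 + 0.25P_{Streamly}.
Similarly P_{Streamly} = 44.5 + 0.25P_{Vidio}.
Plugging P_{Streamly} into Vidio's best response: P_{Vidio} = 47 + 0.25(44.5 + 0.25P_{Vidio}) ⇒ 0.9375P_{Vidio} = 58.125, so P_{Vidio} = 62.
Then P_{Streamly} = 44.5 + 0.25·62 = 60.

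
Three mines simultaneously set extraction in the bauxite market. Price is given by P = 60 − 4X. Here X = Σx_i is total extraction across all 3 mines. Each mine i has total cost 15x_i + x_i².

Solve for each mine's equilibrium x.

2.5

A representative mine's profit is π_i = x_i(60 − 4X) − 15x_i − x_i², with X = x_i + Σ_{j≠i} x_j.
First-order condition: 45 − 10x_i − 4Σ_{j≠i} x_j = 0.
Imposing symmetry (x_j = x for all j) turns Σ_{j≠i} x_j into 2x, so 45 = 18x and x = 2.5.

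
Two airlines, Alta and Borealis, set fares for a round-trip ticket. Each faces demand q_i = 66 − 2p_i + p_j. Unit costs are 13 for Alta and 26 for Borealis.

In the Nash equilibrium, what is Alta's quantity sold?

Alta's profit: π = (p_{Alta} − 13)(66 − 2p_{Alta} + p_{Borealis}).
∂π/∂p_{Alta} = 92 − 4p_{Alta} + p_{Borealis} = 0 ⇒ p_{Alta} = 23 + 0.25p_{Borealis}.
Similarly p_{Borealis} = 29.5 + 0.25p_{Alta}.
Plugging p_{Borealis} into Alta's best response: p_{Alta} = 23 + 0.25(29.5 + 0.25p_{Alta}) ⇒ 0.9375p_{Alta} = 30.375, so p_{Alta} = 32.4.
Then p_{Borealis} = 29.5 + 0.25·32.4 = 37.6.
q_{Alta} = 66 − 2·32.4 + 37.6 = 38.8.

38.8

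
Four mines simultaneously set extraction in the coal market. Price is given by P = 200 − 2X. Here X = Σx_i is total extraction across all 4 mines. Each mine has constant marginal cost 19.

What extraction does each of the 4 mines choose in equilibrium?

18.1

A representative mine's profit is π_i = x_i(200 − 2X) − 19x_i, with X = x_i + Σ_{j≠i} x_j.
First-order condition: 181 − 4x_i − 2Σ_{j≠i} x_j = 0.
With identical mines, set every x_j = x: then 181 − 4x − 6x = 0, i.e. x = 181/10 = 18.1.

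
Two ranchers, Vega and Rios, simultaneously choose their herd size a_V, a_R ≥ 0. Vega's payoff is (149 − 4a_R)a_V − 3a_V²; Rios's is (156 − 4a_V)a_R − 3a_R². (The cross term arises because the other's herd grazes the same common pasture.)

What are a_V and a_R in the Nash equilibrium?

Expanding Vega's payoff: 149a_V − 4a_Ra_V − 3a_V².
∂π/∂a_V = 149 − 4a_R − 6a_V = 0, so a_V = 149/6 − (2/3)a_R.
Likewise for Rios: a_R = 26 − (2/3)a_V.
Substituting the second reaction function into the first: a_V = 149/6 − (2/3)(26 − (2/3)a_V), which gives (5/9)a_V = 7.5 ⇒ a_V = 13.5.
Then a_R = 26 − (2/3)·13.5 = 17.

13.5, 17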